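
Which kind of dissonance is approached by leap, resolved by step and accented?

Appoggiatura.

Approach: by leap. Departure: by step. Metric position: strong.
Leap in, step out, in a metrically strong position — an appoggiatura. (It is the mirror image of the escape tone, which steps in and leaps out from a weak position.)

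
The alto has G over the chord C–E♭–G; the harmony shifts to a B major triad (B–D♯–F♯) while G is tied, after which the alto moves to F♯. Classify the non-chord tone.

The harmony at that moment is B major triad (B, D♯, F♯); G is not a chord tone.
It is held over (the same pitch as the preceding G) and left by step down to F♯.
Held over from the previous chord and resolving down by step — a suspension.

G is a suspension.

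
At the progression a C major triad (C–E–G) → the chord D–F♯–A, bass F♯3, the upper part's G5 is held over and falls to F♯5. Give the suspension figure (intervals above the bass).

9–8 suspension.

At the second chord the bass is F♯3. The suspended G5 lies a ninth above the bass; after resolving down by step to F♯5, the interval above the bass becomes an octave.
Suspension figures are named by those two intervals: 9–8.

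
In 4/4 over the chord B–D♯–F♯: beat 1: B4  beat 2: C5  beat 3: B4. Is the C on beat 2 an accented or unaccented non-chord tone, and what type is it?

The harmony at that moment is B major triad (B, D♯, F♯); C5 is not a chord tone.
It is approached by step up from B4 and left by step down to B4.
Step away and step back to the same note — a neighbor tone (upper neighbor).
It falls on a weak beat, so it is unaccented.

Unaccented neighbor tone.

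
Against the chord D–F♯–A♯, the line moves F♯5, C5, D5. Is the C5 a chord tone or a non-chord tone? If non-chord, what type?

Non-chord tone — an appoggiatura.

The harmony at that moment is D augmented triad (D, F♯, A♯); C5 is not a chord tone.
It is approached by leap down from F♯5 and left by step up to D5.
Leap in, step out — an appoggiatura.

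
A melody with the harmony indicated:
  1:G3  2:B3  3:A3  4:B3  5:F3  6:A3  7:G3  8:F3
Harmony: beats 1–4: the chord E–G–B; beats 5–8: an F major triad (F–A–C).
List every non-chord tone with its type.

A3 (beat 3) — neighbor tone; G3 (beat 7) — passing tone.

The harmony at that moment is E minor triad (E, G, B); A3 is not a chord tone.
It is approached by step down from B3 and left by step up to B3.
Step away and step back to the same note — a neighbor tone (lower neighbor).
The harmony at that moment is F major triad (F, A, C); G3 is not a chord tone.
It is approached by step down from A3 and left by step down to F3.
Step in, step out in the same direction — a passing tone.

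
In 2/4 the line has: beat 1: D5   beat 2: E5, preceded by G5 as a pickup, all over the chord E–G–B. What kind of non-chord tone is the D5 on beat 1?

Appoggiatura.

The harmony at that moment is E minor triad (E, G, B); D5 is not a chord tone.
It is approached by leap down from G5 and left by step up to E5.
Leap in, step out, metrically accented — an appoggiatura.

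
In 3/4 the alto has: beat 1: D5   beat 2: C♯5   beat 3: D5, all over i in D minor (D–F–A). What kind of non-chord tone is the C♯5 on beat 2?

The harmony at that moment is D minor triad (D, F, A); C♯5 is not a chord tone.
It is approached by step down from D5 and left by step up to D5.
Step away and step back to the same note — a neighbor tone (lower neighbor).

Lower neighbor tone.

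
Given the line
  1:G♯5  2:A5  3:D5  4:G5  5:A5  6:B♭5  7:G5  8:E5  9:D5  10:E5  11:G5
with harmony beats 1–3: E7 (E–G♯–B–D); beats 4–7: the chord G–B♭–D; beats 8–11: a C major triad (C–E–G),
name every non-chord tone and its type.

The harmony at that moment is E dominant seventh chord (E, G♯, B, D); A5 is not a chord tone.
It is approached by step up from G♯5 and left by leap down to D5.
Step in, leap out — an escape tone.
The harmony at that moment is G minor triad (G, B♭, D); A5 is not a chord tone.
It is approached by step up from G5 and left by step up to B♭5.
Step in, step out in the same direction — a passing tone.
The harmony at that moment is C major triad (C, E, G); D5 is not a chord tone.
It is approached by step down from E5 and left by step up to E5.
Step away and step back to the same note — a neighbor tone (lower neighbor).

A5 (beat 2) — escape tone; A5 (beat 5) — passing tone; D5 (beat 9) — neighbor tone.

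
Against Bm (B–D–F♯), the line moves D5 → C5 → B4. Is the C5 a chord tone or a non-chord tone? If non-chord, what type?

The harmony at that moment is B minor triad (B, D, F♯); C5 is not a chord tone.
It is approached by step down from D5 and left by step down to B4.
Step in, step out in the same direction — a passing tone.

Non-chord tone — a passing tone.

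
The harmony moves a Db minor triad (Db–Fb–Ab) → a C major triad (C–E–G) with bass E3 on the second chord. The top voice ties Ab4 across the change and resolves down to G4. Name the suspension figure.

4–3 suspension.

At the second chord the bass is E3. The suspended Ab4 lies a fourth above the bass; after resolving down by step to G4, the interval above the bass becomes a third.
Suspension figures are named by those two intervals: 4–3.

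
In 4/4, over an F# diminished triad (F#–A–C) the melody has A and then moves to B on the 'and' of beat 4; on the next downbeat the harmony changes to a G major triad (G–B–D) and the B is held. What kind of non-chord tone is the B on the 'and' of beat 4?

Anticipation.

The harmony at that moment is F# diminished triad (F#, A, C); B is not a chord tone.
It is approached by step up from A and then sustained as the same pitch into the next harmony.
Arriving early and becoming a chord tone when the harmony changes — an anticipation.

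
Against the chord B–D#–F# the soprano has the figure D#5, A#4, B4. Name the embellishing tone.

The harmony at that moment is B major triad (B, D#, F#); A#4 is not a chord tone.
It is approached by leap down from D#5 and left by step up to B4.
Leap in, step out — an appoggiatura.

A#4 is an appoggiatura.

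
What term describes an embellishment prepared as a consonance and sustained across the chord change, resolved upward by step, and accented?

Approach: by preparation — the pitch is first a chord tone, then held (tied or repeated) while the harmony changes under it. Departure: up by step. Metric position: strong.
A prepared dissonance that resolves upward by step — a retardation. (The same figure resolving downward would be a suspension.)

Retardation.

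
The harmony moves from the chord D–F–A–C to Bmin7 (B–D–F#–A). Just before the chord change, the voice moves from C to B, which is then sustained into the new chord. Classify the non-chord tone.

B is an anticipation.

The harmony at that moment is D minor seventh chord (D, F, A, C); B is not a chord tone.
It is approached by step down from C and then sustained as the same pitch into the next harmony.
Arriving early and becoming a chord tone when the harmony changes — an anticipation.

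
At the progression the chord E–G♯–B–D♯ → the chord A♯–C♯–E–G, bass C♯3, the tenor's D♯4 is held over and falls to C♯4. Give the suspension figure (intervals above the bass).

At the second chord the bass is C♯3. The suspended D♯4 lies a ninth above the bass; after resolving down by step to C♯4, the interval above the bass becomes an octave.
Suspension figures are named by those two intervals: 9–8.

9–8 suspension.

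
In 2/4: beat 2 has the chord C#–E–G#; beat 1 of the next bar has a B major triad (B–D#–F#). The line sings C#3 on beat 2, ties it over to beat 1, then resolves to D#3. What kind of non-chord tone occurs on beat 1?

Retardation.

The harmony at that moment is B major triad (B, D#, F#); C#3 is not a chord tone.
It is held over (the same pitch as the preceding C#3) and left by step up to D#3.
Held over from the previous chord and resolving up by step — a retardation.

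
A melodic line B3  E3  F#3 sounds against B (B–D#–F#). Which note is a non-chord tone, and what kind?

E3 is an appoggiatura.

The harmony at that moment is B major triad (B, D#, F#); E3 is not a chord tone.
It is approached by leap down from B3 and left by step up to F#3.
Leap in, step out — an appoggiatura.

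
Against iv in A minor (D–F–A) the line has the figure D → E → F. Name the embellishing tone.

E is a passing tone.

The harmony at that moment is D minor triad (D, F, A); E is not a chord tone.
It is approached by step up from D and left by step up to F.
Step in, step out in the same direction — a passing tone.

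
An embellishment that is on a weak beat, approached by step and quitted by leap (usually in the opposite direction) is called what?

Approach: by step. Departure: by leap. Metric position: weak.
Step in, leap out, from a weak position — an escape tone (échappée). (It is the mirror image of the appoggiatura, which leaps in and steps out on a strong beat.)

Escape tone.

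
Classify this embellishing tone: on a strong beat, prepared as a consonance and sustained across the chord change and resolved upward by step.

Retardation.

Approach: by preparation — the pitch is first a chord tone, then held (tied or repeated) while the harmony changes under it. Departure: up by step. Metric position: strong.
A prepared dissonance that resolves upward by step — a retardation. (The same figure resolving downward would be a suspension.)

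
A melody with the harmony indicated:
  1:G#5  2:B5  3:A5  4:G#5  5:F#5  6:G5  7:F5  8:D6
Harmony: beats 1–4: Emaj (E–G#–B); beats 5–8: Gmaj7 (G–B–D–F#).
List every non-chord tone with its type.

The harmony at that moment is E major triad (E, G#, B); A5 is not a chord tone.
It is approached by step down from B5 and left by step down to G#5.
Step in, step out in the same direction — a passing tone.
The harmony at that moment is G major seventh chord (G, B, D, F#); F5 is not a chord tone.
It is approached by step down from G5 and left by leap up to D6.
Step in, leap out — an escape tone.

A5 (beat 3) — passing tone; F5 (beat 7) — escape tone.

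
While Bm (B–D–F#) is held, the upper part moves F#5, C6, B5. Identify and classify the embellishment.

The harmony at that moment is B minor triad (B, D, F#); C6 is not a chord tone.
It is approached by leap up from F#5 and left by step down to B5.
Leap in, step out — an appoggiatura.

C6 is an appoggiatura.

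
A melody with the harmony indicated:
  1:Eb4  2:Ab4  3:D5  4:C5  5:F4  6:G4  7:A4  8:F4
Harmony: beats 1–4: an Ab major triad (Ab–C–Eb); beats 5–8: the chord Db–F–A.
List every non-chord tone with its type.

The harmony at that moment is Ab major triad (Ab, C, Eb); D5 is not a chord tone.
It is approached by leap up from Ab4 and left by step down to C5.
Leap in, step out — an appoggiatura.
The harmony at that moment is Db augmented triad (Db, F, A); G4 is not a chord tone.
It is approached by step up from F4 and left by step up to A4.
Step in, step out in the same direction — a passing tone.

D5 (beat 3) — appoggiatura; G4 (beat 6) — passing tone.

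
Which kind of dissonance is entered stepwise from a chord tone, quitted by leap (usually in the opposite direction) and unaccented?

Escape tone.

Approach: by step. Departure: by leap. Metric position: weak.
Step in, leap out, from a weak position — an escape tone (échappée). (It is the mirror image of the appoggiatura, which leaps in and steps out on a strong beat.)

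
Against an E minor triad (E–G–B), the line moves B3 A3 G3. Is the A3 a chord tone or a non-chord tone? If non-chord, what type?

The harmony at that moment is E minor triad (E, G, B); A3 is not a chord tone.
It is approached by step down from B3 and left by step down to G3.
Step in, step out in the same direction — a passing tone.

Non-chord tone — a passing tone.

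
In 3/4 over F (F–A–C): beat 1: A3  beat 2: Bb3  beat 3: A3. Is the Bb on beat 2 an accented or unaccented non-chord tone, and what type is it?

The harmony at that moment is F major triad (F, A, C); Bb3 is not a chord tone.
It is approached by step up from A3 and left by step down to A3.
Step away and step back to the same note — a neighbor tone (upper neighbor).
It falls on a weak beat, so it is unaccented.

Unaccented neighbor tone.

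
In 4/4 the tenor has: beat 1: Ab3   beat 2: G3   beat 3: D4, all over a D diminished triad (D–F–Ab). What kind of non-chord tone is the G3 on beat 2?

The harmony at that moment is D diminished triad (D, F, Ab); G3 is not a chord tone.
It is approached by step down from Ab3 and left by leap up to D4.
Step in, leap out, on a weak beat — an escape tone.

Escape tone.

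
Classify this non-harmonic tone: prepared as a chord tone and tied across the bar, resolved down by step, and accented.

Approach: by preparation — the pitch is first a chord tone, then held (tied or repeated) while the harmony changes under it. Departure: down by step. Metric position: strong.
A prepared dissonance that resolves downward by step — a suspension. (The same figure resolving upward would be a retardation.)

Suspension.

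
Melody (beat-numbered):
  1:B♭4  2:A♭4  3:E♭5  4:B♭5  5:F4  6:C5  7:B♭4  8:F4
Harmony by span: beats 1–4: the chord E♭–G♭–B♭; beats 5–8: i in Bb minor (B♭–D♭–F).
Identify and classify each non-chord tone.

A♭4 (beat 2) — escape tone; C5 (beat 6) — appoggiatura.

The harmony at that moment is E♭ minor triad (E♭, G♭, B♭); A♭4 is not a chord tone.
It is approached by step down from B♭4 and left by leap up to E♭5.
Step in, leap out — an escape tone.
The harmony at that moment is B♭ minor triad (B♭, D♭, F); C5 is not a chord tone.
It is approached by leap up from F4 and left by step down to B♭4.
Leap in, step out — an appoggiatura.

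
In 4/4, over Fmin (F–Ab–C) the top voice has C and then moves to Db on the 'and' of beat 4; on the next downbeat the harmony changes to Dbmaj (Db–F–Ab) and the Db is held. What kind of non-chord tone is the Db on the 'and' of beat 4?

Anticipation.

The harmony at that moment is F minor triad (F, Ab, C); Db is not a chord tone.
It is approached by step up from C and then sustained as the same pitch into the next harmony.
Arriving early and becoming a chord tone when the harmony changes — an anticipation.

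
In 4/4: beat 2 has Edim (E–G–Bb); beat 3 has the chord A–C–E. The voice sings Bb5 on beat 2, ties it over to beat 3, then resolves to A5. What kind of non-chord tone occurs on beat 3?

The harmony at that moment is A minor triad (A, C, E); Bb5 is not a chord tone.
It is held over (the same pitch as the preceding Bb5) and left by step down to A5.
Held over from the previous chord and resolving down by step — a suspension.

Suspension.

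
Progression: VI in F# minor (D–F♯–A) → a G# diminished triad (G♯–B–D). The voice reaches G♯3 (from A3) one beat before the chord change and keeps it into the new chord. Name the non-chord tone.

The harmony at that moment is D major triad (D, F♯, A); G♯3 is not a chord tone.
It is approached by step down from A3 and then sustained as the same pitch into the next harmony.
Arriving early and becoming a chord tone when the harmony changes — an anticipation.

G♯3 is an anticipation.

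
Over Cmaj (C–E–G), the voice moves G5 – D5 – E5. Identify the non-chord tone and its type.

D5 is an appoggiatura.

The harmony at that moment is C major triad (C, E, G); D5 is not a chord tone.
It is approached by leap down from G5 and left by step up to E5.
Leap in, step out — an appoggiatura.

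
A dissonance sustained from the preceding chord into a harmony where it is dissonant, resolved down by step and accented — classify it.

Approach: by preparation — the pitch is first a chord tone, then held (tied or repeated) while the harmony changes under it. Departure: down by step. Metric position: strong.
A prepared dissonance that resolves downward by step — a suspension. (The same figure resolving upward would be a retardation.)

Suspension.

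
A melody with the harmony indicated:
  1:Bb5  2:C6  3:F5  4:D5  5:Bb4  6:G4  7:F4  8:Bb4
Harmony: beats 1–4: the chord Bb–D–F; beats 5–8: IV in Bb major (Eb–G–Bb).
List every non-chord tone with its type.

The harmony at that moment is Bb major triad (Bb, D, F); C6 is not a chord tone.
It is approached by step up from Bb5 and left by leap down to F5.
Step in, leap out — an escape tone.
The harmony at that moment is Eb major triad (Eb, G, Bb); F4 is not a chord tone.
It is approached by step down from G4 and left by leap up to Bb4.
Step in, leap out — an escape tone.

C6 (beat 2) — escape tone; F4 (beat 7) — escape tone.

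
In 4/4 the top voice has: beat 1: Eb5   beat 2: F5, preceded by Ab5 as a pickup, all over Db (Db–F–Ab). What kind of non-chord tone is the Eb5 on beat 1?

The harmony at that moment is Db major triad (Db, F, Ab); Eb5 is not a chord tone.
It is approached by leap down from Ab5 and left by step up to F5.
Leap in, step out, metrically accented — an appoggiatura.

Appoggiatura.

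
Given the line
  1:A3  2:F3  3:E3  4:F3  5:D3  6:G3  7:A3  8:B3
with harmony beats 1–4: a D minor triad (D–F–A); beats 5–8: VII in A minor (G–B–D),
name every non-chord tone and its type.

E3 (beat 3) — neighbor tone; A3 (beat 7) — passing tone.

The harmony at that moment is D minor triad (D, F, A); E3 is not a chord tone.
It is approached by step down from F3 and left by step up to F3.
Step away and step back to the same note — a neighbor tone (lower neighbor).
The harmony at that moment is G major triad (G, B, D); A3 is not a chord tone.
It is approached by step up from G3 and left by step up to B3.
Step in, step out in the same direction — a passing tone.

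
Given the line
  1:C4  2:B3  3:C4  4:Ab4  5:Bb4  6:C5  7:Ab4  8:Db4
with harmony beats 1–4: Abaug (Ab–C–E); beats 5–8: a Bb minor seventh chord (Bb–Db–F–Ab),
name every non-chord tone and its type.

The harmony at that moment is Ab augmented triad (Ab, C, E); B3 is not a chord tone.
It is approached by step down from C4 and left by step up to C4.
Step away and step back to the same note — a neighbor tone (lower neighbor).
The harmony at that moment is Bb minor seventh chord (Bb, Db, F, Ab); C5 is not a chord tone.
It is approached by step up from Bb4 and left by leap down to Ab4.
Step in, leap out — an escape tone.

B3 (beat 2) — neighbor tone; C5 (beat 6) — escape tone.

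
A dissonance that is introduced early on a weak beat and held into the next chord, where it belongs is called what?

Anticipation.

Approach: ahead of the chord change (typically by step), so it is dissonant against the current harmony. Departure: none — the same pitch is restated or held and is a chord tone of the new harmony.
Dissonant first, consonant once the harmony catches up: the note simply arrives early — an anticipation. (The reverse timing, consonant first and dissonant after the change, would be a suspension or retardation.)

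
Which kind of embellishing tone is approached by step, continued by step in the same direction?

Approach: by step. Departure: by step, continuing in the same direction.
Stepwise on both sides with no change of direction means the note fills in the space between two different chord tones — a passing tone. (Had it turned back to its starting note it would be a neighbor tone instead.)

Passing tone.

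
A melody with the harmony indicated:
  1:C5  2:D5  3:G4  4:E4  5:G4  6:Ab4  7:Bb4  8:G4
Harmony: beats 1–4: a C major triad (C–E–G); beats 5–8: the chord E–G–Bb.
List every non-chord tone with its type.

The harmony at that moment is C major triad (C, E, G); D5 is not a chord tone.
It is approached by step up from C5 and left by leap down to G4.
Step in, leap out — an escape tone.
The harmony at that moment is E diminished triad (E, G, Bb); Ab4 is not a chord tone.
It is approached by step up from G4 and left by step up to Bb4.
Step in, step out in the same direction — a passing tone.

D5 (beat 2) — escape tone; Ab4 (beat 6) — passing tone.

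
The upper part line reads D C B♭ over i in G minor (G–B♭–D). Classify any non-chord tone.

The harmony at that moment is G minor triad (G, B♭, D); C is not a chord tone.
It is approached by step down from D and left by step down to B♭.
Step in, step out in the same direction — a passing tone.

C is a passing tone.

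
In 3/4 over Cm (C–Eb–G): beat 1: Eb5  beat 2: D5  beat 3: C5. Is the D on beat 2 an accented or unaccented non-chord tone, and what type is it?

The harmony at that moment is C minor triad (C, Eb, G); D5 is not a chord tone.
It is approached by step down from Eb5 and left by step down to C5.
Step in, step out in the same direction — a passing tone.
It falls on a weak beat, so it is unaccented.

Unaccented passing tone.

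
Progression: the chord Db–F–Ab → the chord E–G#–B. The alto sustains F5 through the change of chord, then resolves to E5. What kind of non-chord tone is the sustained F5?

F5 is a suspension.

The harmony at that moment is E major triad (E, G#, B); F5 is not a chord tone.
It is held over (the same pitch as the preceding F5) and left by step down to E5.
Held over from the previous chord and resolving down by step — a suspension.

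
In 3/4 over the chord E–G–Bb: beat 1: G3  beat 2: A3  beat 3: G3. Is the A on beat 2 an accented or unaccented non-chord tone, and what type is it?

Unaccented neighbor tone.

The harmony at that moment is E diminished triad (E, G, Bb); A3 is not a chord tone.
It is approached by step up from G3 and left by step down to G3.
Step away and step back to the same note — a neighbor tone (upper neighbor).
It falls on a weak beat, so it is unaccented.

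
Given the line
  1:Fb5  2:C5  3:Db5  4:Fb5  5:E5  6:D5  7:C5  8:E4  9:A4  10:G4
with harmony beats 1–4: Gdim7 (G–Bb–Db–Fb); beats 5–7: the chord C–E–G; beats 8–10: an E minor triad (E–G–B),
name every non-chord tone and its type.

The harmony at that moment is G diminished seventh chord (G, Bb, Db, Fb); C5 is not a chord tone.
It is approached by leap down from Fb5 and left by step up to Db5.
Leap in, step out — an appoggiatura.
The harmony at that moment is C major triad (C, E, G); D5 is not a chord tone.
It is approached by step down from E5 and left by step down to C5.
Step in, step out in the same direction — a passing tone.
The harmony at that moment is E minor triad (E, G, B); A4 is not a chord tone.
It is approached by leap up from E4 and left by step down to G4.
Leap in, step out — an appoggiatura.

C5 (beat 2) — appoggiatura; D5 (beat 6) — passing tone; A4 (beat 9) — appoggiatura.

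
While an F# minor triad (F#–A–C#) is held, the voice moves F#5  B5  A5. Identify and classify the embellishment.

B5 is an appoggiatura.

The harmony at that moment is F# minor triad (F#, A, C#); B5 is not a chord tone.
It is approached by leap up from F#5 and left by step down to A5.
Leap in, step out — an appoggiatura.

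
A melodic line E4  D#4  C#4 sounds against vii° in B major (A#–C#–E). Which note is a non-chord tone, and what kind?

The harmony at that moment is A# diminished triad (A#, C#, E); D#4 is not a chord tone.
It is approached by step down from E4 and left by step down to C#4.
Step in, step out in the same direction — a passing tone.

D#4 is a passing tone.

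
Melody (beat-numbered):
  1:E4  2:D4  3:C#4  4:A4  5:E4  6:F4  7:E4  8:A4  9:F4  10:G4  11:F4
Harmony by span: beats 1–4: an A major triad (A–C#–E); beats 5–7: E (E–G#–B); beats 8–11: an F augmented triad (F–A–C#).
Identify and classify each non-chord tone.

D4 (beat 2) — passing tone; F4 (beat 6) — neighbor tone; G4 (beat 10) — neighbor tone.

The harmony at that moment is A major triad (A, C#, E); D4 is not a chord tone.
It is approached by step down from E4 and left by step down to C#4.
Step in, step out in the same direction — a passing tone.
The harmony at that moment is E major triad (E, G#, B); F4 is not a chord tone.
It is approached by step up from E4 and left by step down to E4.
Step away and step back to the same note — a neighbor tone (upper neighbor).
The harmony at that moment is F augmented triad (F, A, C#); G4 is not a chord tone.
It is approached by step up from F4 and left by step down to F4.
Step away and step back to the same note — a neighbor tone (upper neighbor).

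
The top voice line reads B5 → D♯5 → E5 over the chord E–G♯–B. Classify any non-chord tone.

D♯5 is an appoggiatura.

The harmony at that moment is E major triad (E, G♯, B); D♯5 is not a chord tone.
It is approached by leap down from B5 and left by step up to E5.
Leap in, step out — an appoggiatura.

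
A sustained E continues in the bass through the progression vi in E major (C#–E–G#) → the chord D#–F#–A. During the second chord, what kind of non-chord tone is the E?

The harmony at that moment is D# diminished triad (D#, F#, A); E is not a chord tone.
It is held over (the same pitch as the preceding E) and then sustained as the same pitch into the next harmony.
Sustained through a change of harmony — a pedal tone.

Pedal tone (pedal point).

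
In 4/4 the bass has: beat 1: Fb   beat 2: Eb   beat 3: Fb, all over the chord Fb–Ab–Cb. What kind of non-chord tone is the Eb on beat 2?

The harmony at that moment is Fb major triad (Fb, Ab, Cb); Eb is not a chord tone.
It is approached by step down from Fb and left by step up to Fb.
Step away and step back to the same note — a neighbor tone (lower neighbor).

Lower neighbor tone.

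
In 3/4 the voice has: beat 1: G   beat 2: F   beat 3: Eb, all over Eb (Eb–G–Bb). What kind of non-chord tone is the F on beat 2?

The harmony at that moment is Eb major triad (Eb, G, Bb); F is not a chord tone.
It is approached by step down from G and left by step down to Eb.
Step in, step out in the same direction — a passing tone.

Passing tone.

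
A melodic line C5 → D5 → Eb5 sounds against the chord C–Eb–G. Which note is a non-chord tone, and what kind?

D5 is a passing tone.

The harmony at that moment is C minor triad (C, Eb, G); D5 is not a chord tone.
It is approached by step up from C5 and left by step up to Eb5.
Step in, step out in the same direction — a passing tone.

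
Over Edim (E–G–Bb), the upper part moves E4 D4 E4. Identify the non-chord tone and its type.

The harmony at that moment is E diminished triad (E, G, Bb); D4 is not a chord tone.
It is approached by step down from E4 and left by step up to E4.
Step away and step back to the same note — a neighbor tone (lower neighbor).

D4 is a neighbor tone.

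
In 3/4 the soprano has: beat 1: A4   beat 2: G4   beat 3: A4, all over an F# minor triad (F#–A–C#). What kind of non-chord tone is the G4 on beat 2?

The harmony at that moment is F# minor triad (F#, A, C#); G4 is not a chord tone.
It is approached by step down from A4 and left by step up to A4.
Step away and step back to the same note — a neighbor tone (lower neighbor).

Lower neighbor tone.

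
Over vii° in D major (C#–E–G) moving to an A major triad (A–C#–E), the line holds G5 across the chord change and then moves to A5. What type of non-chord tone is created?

G5 is a retardation.

The harmony at that moment is A major triad (A, C#, E); G5 is not a chord tone.
It is held over (the same pitch as the preceding G5) and left by step up to A5.
Held over from the previous chord and resolving up by step — a retardation.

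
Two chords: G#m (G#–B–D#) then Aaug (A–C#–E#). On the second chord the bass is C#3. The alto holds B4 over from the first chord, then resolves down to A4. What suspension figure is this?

At the second chord the bass is C#3. The suspended B4 lies a seventh above the bass; after resolving down by step to A4, the interval above the bass becomes a sixth.
Suspension figures are named by those two intervals: 7–6.

7–6 suspension.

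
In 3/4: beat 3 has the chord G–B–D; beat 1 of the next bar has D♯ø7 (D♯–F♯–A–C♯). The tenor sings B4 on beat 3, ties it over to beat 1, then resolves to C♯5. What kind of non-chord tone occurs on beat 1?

Retardation.

The harmony at that moment is D♯ half-diminished seventh chord (D♯, F♯, A, C♯); B4 is not a chord tone.
It is held over (the same pitch as the preceding B4) and left by step up to C♯5.
Held over from the previous chord and resolving up by step — a retardation.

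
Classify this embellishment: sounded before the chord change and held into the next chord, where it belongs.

Approach: ahead of the chord change (typically by step), so it is dissonant against the current harmony. Departure: none — the same pitch is restated or held and is a chord tone of the new harmony.
Dissonant first, consonant once the harmony catches up: the note simply arrives early — an anticipation. (The reverse timing, consonant first and dissonant after the change, would be a suspension or retardation.)

Anticipation.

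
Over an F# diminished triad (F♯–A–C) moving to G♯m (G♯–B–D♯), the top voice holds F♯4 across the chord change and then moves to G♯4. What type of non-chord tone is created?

F♯4 is a retardation.

The harmony at that moment is G♯ minor triad (G♯, B, D♯); F♯4 is not a chord tone.
It is held over (the same pitch as the preceding F♯4) and left by step up to G♯4.
Held over from the previous chord and resolving up by step — a retardation.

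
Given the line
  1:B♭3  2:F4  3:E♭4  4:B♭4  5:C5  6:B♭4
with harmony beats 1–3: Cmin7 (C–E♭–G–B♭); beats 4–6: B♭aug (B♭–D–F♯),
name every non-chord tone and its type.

The harmony at that moment is C minor seventh chord (C, E♭, G, B♭); F4 is not a chord tone.
It is approached by leap up from B♭3 and left by step down to E♭4.
Leap in, step out — an appoggiatura.
The harmony at that moment is B♭ augmented triad (B♭, D, F♯); C5 is not a chord tone.
It is approached by step up from B♭4 and left by step down to B♭4.
Step away and step back to the same note — a neighbor tone (upper neighbor).

F4 (beat 2) — appoggiatura; C5 (beat 5) — neighbor tone.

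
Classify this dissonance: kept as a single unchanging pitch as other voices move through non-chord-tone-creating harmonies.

Approach: none. Departure: none — a single pitch is sustained while the chords change around it, passing through harmonies that do not contain it.
No melodic motion at all; the dissonance is created entirely by the moving harmonies against the stationary note — a pedal tone (pedal point).

Pedal tone.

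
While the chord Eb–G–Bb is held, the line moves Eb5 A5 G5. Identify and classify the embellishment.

A5 is an appoggiatura.

The harmony at that moment is Eb major triad (Eb, G, Bb); A5 is not a chord tone.
It is approached by leap up from Eb5 and left by step down to G5.
Leap in, step out — an appoggiatura.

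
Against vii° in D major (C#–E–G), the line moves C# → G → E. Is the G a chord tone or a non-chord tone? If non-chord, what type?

Chord tone (the fifth of C# diminished triad).

C# diminished triad contains C#, E, G; G is the fifth, so it is a chord tone.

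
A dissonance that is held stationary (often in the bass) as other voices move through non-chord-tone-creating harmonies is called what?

Approach: none. Departure: none — a single pitch is sustained while the chords change around it, passing through harmonies that do not contain it.
No melodic motion at all; the dissonance is created entirely by the moving harmonies against the stationary note — a pedal tone (pedal point).

Pedal tone.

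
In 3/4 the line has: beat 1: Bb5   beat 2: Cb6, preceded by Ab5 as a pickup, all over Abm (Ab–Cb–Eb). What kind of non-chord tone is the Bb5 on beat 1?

Passing tone.

The harmony at that moment is Ab minor triad (Ab, Cb, Eb); Bb5 is not a chord tone.
It is approached by step up from Ab5 and left by step up to Cb6.
Step in, step out in the same direction — a passing tone.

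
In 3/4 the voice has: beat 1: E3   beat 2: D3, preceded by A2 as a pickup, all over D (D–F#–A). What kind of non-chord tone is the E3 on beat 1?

Appoggiatura.

The harmony at that moment is D major triad (D, F#, A); E3 is not a chord tone.
It is approached by leap up from A2 and left by step down to D3.
Leap in, step out, metrically accented — an appoggiatura.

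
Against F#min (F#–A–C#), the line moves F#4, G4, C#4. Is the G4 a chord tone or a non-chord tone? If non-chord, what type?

Non-chord tone — an escape tone.

The harmony at that moment is F# minor triad (F#, A, C#); G4 is not a chord tone.
It is approached by step up from F#4 and left by leap down to C#4.
Step in, leap out — an escape tone.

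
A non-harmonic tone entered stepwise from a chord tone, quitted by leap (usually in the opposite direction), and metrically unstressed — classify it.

Escape tone.

Approach: by step. Departure: by leap. Metric position: weak.
Step in, leap out, from a weak position — an escape tone (échappée). (It is the mirror image of the appoggiatura, which leaps in and steps out on a strong beat.)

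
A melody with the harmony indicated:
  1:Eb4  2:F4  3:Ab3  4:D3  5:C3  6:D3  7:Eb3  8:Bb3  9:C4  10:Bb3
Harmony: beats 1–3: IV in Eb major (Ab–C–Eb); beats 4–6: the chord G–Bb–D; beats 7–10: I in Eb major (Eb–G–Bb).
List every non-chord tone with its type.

F4 (beat 2) — escape tone; C3 (beat 5) — neighbor tone; C4 (beat 9) — neighbor tone.

The harmony at that moment is Ab major triad (Ab, C, Eb); F4 is not a chord tone.
It is approached by step up from Eb4 and left by leap down to Ab3.
Step in, leap out — an escape tone.
The harmony at that moment is G minor triad (G, Bb, D); C3 is not a chord tone.
It is approached by step down from D3 and left by step up to D3.
Step away and step back to the same note — a neighbor tone (lower neighbor).
The harmony at that moment is Eb major triad (Eb, G, Bb); C4 is not a chord tone.
It is approached by step up from Bb3 and left by step down to Bb3.
Step away and step back to the same note — a neighbor tone (upper neighbor).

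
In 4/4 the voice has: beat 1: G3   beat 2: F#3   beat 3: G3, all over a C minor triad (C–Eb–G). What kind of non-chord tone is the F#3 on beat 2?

The harmony at that moment is C minor triad (C, Eb, G); F#3 is not a chord tone.
It is approached by step down from G3 and left by step up to G3.
Step away and step back to the same note — a neighbor tone (lower neighbor).

Lower neighbor tone.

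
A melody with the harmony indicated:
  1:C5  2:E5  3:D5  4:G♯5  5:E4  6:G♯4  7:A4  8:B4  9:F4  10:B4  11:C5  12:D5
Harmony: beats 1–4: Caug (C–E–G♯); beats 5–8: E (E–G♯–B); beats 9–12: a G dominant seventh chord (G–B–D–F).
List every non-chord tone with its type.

D5 (beat 3) — escape tone; A4 (beat 7) — passing tone; C5 (beat 11) — passing tone.

The harmony at that moment is C augmented triad (C, E, G♯); D5 is not a chord tone.
It is approached by step down from E5 and left by leap up to G♯5.
Step in, leap out — an escape tone.
The harmony at that moment is E major triad (E, G♯, B); A4 is not a chord tone.
It is approached by step up from G♯4 and left by step up to B4.
Step in, step out in the same direction — a passing tone.
The harmony at that moment is G dominant seventh chord (G, B, D, F); C5 is not a chord tone.
It is approached by step up from B4 and left by step up to D5.
Step in, step out in the same direction — a passing tone.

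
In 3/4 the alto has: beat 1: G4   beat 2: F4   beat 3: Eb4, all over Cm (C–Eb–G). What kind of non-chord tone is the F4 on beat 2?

The harmony at that moment is C minor triad (C, Eb, G); F4 is not a chord tone.
It is approached by step down from G4 and left by step down to Eb4.
Step in, step out in the same direction — a passing tone.

Passing tone.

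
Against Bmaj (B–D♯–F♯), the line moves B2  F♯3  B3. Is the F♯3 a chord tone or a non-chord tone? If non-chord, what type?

B major triad contains B, D♯, F♯; F♯ is the fifth, so it is a chord tone.

Chord tone (the fifth of B major triad).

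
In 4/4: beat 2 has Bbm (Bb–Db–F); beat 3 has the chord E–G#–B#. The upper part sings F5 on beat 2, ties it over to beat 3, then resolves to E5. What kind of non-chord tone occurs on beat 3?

Suspension.

The harmony at that moment is E augmented triad (E, G#, B#); F5 is not a chord tone.
It is held over (the same pitch as the preceding F5) and left by step down to E5.
Held over from the previous chord and resolving down by step — a suspension.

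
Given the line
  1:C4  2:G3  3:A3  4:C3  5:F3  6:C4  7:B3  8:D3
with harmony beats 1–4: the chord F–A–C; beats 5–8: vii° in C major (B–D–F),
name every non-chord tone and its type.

The harmony at that moment is F major triad (F, A, C); G3 is not a chord tone.
It is approached by leap down from C4 and left by step up to A3.
Leap in, step out — an appoggiatura.
The harmony at that moment is B diminished triad (B, D, F); C4 is not a chord tone.
It is approached by leap up from F3 and left by step down to B3.
Leap in, step out — an appoggiatura.

G3 (beat 2) — appoggiatura; C4 (beat 6) — appoggiatura.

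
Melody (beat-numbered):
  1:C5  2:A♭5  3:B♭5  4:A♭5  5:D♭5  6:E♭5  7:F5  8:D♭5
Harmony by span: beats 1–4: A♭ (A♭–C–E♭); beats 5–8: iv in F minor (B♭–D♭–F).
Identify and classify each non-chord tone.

The harmony at that moment is A♭ major triad (A♭, C, E♭); B♭5 is not a chord tone.
It is approached by step up from A♭5 and left by step down to A♭5.
Step away and step back to the same note — a neighbor tone (upper neighbor).
The harmony at that moment is B♭ minor triad (B♭, D♭, F); E♭5 is not a chord tone.
It is approached by step up from D♭5 and left by step up to F5.
Step in, step out in the same direction — a passing tone.

B♭5 (beat 3) — neighbor tone; E♭5 (beat 6) — passing tone.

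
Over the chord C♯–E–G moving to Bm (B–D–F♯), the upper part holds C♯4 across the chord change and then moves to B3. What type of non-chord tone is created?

The harmony at that moment is B minor triad (B, D, F♯); C♯4 is not a chord tone.
It is held over (the same pitch as the preceding C♯4) and left by step down to B3.
Held over from the previous chord and resolving down by step — a suspension.

C♯4 is a suspension.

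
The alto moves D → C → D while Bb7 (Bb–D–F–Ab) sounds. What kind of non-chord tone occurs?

C is a neighbor tone.

The harmony at that moment is Bb dominant seventh chord (Bb, D, F, Ab); C is not a chord tone.
It is approached by step down from D and left by step up to D.
Step away and step back to the same note — a neighbor tone (lower neighbor).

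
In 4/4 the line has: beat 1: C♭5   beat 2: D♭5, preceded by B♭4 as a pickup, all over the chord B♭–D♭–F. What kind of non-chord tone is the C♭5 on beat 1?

The harmony at that moment is B♭ minor triad (B♭, D♭, F); C♭5 is not a chord tone.
It is approached by step up from B♭4 and left by step up to D♭5.
Step in, step out in the same direction — a passing tone.

Passing tone.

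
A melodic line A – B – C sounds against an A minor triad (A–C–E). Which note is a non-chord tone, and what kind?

The harmony at that moment is A minor triad (A, C, E); B is not a chord tone.
It is approached by step up from A and left by step up to C.
Step in, step out in the same direction — a passing tone.

B is a passing tone.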